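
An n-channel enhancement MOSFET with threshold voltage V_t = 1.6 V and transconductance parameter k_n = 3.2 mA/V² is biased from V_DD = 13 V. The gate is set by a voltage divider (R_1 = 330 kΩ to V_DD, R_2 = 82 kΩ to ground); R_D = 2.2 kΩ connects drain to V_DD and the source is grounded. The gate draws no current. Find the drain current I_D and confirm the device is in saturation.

I_D ≈ 1.6 mA

V_G = V_DD·R_2/(R_1+R_2) = 13×82/412 = 2.59 V. With the source grounded, V_GS = V_G = 2.59 V.
Assume saturation: I_D = (k_n/2)(V_GS − V_t)² = (3.2/2)×(2.59 − 1.6)² = 1.6×0.987² = 1.56 mA.
V_DS = V_DD − I_D·R_D = 13 − 1.56×2.2 = 9.57 V.
Saturation requires V_DS ≥ V_GS − V_t = 0.987 V; 9.57 ≥ 0.987 ✓.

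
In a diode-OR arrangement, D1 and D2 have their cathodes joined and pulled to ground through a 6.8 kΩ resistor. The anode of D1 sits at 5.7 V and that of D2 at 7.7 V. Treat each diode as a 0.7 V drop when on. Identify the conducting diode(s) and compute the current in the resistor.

Only D2 conducts; I_R ≈ 1 mA

Assume both conduct. Then node N would need to be at both 5.7−0.7 = 5 V and 7.7−0.7 = 7 V, which is impossible.
Assume only D2 conducts: V_N = 7.7 − 0.7 = 7 V, so I_R = 7/6.8 = 1.03 mA.
Check D1: its anode-to-cathode voltage is 5.7 − 7 = -1.3 V < 0.7 V, so it is off. The assumption is consistent.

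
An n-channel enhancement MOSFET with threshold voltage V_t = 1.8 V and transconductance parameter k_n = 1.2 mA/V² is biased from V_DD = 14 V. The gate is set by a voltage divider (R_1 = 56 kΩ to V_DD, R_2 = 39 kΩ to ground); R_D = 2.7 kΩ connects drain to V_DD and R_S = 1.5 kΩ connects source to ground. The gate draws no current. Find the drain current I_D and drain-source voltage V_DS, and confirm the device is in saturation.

I_D ≈ 1.6 mA, V_DS ≈ 7.5 V

V_G = V_DD·R_2/(R_1+R_2) = 14×39/95 = 5.75 V.
Assume saturation: I_D = (k_n/2)(V_GS − V_t)² with V_GS = V_G − I_D·R_S = 5.75 − 1.5·I_D.
Substituting gives 1.35·I_D² − 8.11·I_D + 9.35 = 0, with roots I_D = 1.56 or 4.45 mA.
The root I_D = 4.45 mA gives V_GS = -0.922 V ≤ V_t, so take I_D = 1.56 mA.
Then V_GS = 3.41 V and V_DS = V_DD − I_D(R_D+R_S) = 14 − 1.56×4.2 = 7.46 V.
Saturation requires V_DS ≥ V_GS − V_t = 1.61 V; 7.46 ≥ 1.61 ✓.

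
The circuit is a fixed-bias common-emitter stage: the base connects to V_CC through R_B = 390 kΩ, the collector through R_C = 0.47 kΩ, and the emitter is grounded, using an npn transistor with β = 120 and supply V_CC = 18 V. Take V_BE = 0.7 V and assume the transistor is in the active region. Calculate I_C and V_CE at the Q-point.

I_C ≈ 5.3 mA, V_CE ≈ 15 V

Base loop: V_CC = I_B·R_B + V_BE, so I_B = (18 − 0.7)/390 kΩ = 0.0444 mA.
In the active region I_C = β·I_B = 120 × 0.0444 = 5.32 mA.
Collector loop: V_CE = V_CC − I_C·R_C = 18 − 5.32×0.47 = 15.5 V.
Since V_CE = 15.5 V > V_CE(sat) ≈ 0.2 V, the transistor is in the active region as assumed.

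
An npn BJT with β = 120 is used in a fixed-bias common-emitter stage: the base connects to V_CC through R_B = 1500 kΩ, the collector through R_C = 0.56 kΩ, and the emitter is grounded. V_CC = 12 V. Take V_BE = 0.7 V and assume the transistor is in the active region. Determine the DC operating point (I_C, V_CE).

Base loop: V_CC = I_B·R_B + V_BE, so I_B = (12 − 0.7)/1500 kΩ = 0.00753 mA.
In the active region I_C = β·I_B = 120 × 0.00753 = 0.904 mA.
Collector loop: V_CE = V_CC − I_C·R_C = 12 − 0.904×0.56 = 11.5 V.
Since V_CE = 11.5 V > V_CE(sat) ≈ 0.2 V, the transistor is in the active region as assumed.

I_C ≈ 0.9 mA, V_CE ≈ 11 V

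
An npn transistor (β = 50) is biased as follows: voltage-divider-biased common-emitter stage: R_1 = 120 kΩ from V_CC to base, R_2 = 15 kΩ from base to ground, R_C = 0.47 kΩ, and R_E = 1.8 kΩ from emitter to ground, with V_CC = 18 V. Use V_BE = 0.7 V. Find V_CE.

Thevenize the base divider: V_Th = V_CC·R_2/(R_1+R_2) = 18×15/135 = 2 V, R_Th = R_1‖R_2 = 13.3 kΩ.
Base-emitter loop: V_Th = I_B·R_Th + V_BE + (β+1)I_B·R_E, so I_B = (2 − 0.7) / (13.3 + 51×1.8) = 0.0124 mA.
I_C = β·I_B = 50×0.0124 = 0.618 mA, and I_E = (β+1)I_B = 0.631 mA.
V_CE = V_CC − I_C·R_C − I_E·R_E = 18 − 0.618×0.47 − 0.631×1.8 = 16.6 V.
V_CE = 16.6 V > 0.2 V confirms active-region operation.

V_CE ≈ 17 V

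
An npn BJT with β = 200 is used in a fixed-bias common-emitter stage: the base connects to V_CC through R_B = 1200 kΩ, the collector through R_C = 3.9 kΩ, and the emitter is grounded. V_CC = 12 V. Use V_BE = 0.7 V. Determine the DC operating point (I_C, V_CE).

Base loop: V_CC = I_B·R_B + V_BE, so I_B = (12 − 0.7)/1200 kΩ = 0.00942 mA.
In the active region I_C = β·I_B = 200 × 0.00942 = 1.88 mA.
Collector loop: V_CE = V_CC − I_C·R_C = 12 − 1.88×3.9 = 4.66 V.
Since V_CE = 4.66 V > V_CE(sat) ≈ 0.2 V, the transistor is in the active region as assumed.

I_C ≈ 1.9 mA, V_CE ≈ 4.7 V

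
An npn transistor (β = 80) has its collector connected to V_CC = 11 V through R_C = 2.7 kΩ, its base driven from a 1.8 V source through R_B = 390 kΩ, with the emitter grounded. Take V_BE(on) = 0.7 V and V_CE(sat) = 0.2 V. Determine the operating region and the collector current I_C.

Assume active. Base-emitter loop: I_B = (V_BB − V_BE)/R_B = (1.8 − 0.7)/390 = 0.00282 mA.
I_C = β·I_B = 80×0.00282 = 0.226 mA.
V_CE = V_CC − I_C·R_C = 11 − 0.226×2.7 = 10.4 V > V_CE(sat), so the active-region assumption holds.

active; I_C ≈ 0.23 mA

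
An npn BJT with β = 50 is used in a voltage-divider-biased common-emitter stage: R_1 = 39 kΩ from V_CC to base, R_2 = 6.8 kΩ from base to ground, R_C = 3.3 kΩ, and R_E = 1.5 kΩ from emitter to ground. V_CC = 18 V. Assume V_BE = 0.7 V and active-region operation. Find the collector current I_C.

I_C ≈ 1.2 mA

Thevenize the base divider: V_Th = V_CC·R_2/(R_1+R_2) = 18×6.8/45.8 = 2.67 V, R_Th = R_1‖R_2 = 5.79 kΩ.
Base-emitter loop: V_Th = I_B·R_Th + V_BE + (β+1)I_B·R_E, so I_B = (2.67 − 0.7) / (5.79 + 51×1.5) = 0.024 mA.
I_C = β·I_B = 50×0.024 = 1.2 mA, and I_E = (β+1)I_B = 1.22 mA.
V_CE = V_CC − I_C·R_C − I_E·R_E = 18 − 1.2×3.3 − 1.22×1.5 = 12.2 V.
V_CE = 12.2 V > 0.2 V confirms active-region operation.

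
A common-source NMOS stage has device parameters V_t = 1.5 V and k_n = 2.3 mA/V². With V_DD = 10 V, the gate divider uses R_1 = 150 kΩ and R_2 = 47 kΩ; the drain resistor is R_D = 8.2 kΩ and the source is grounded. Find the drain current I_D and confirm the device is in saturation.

I_D ≈ 0.9 mA

V_G = V_DD·R_2/(R_1+R_2) = 10×47/197 = 2.39 V. With the source grounded, V_GS = V_G = 2.39 V.
Assume saturation: I_D = (k_n/2)(V_GS − V_t)² = (2.3/2)×(2.39 − 1.5)² = 1.15×0.886² = 0.902 mA.
V_DS = V_DD − I_D·R_D = 10 − 0.902×8.2 = 2.6 V.
Saturation requires V_DS ≥ V_GS − V_t = 0.886 V; 2.6 ≥ 0.886 ✓.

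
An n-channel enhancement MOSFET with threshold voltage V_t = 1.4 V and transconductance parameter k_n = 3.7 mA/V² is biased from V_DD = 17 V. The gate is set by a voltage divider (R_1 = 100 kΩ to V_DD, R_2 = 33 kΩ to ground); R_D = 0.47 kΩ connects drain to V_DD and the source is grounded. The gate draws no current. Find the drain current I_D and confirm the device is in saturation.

I_D ≈ 15 mA

V_G = V_DD·R_2/(R_1+R_2) = 17×33/133 = 4.22 V. With the source grounded, V_GS = V_G = 4.22 V.
Assume saturation: I_D = (k_n/2)(V_GS − V_t)² = (3.7/2)×(4.22 − 1.4)² = 1.85×2.82² = 14.7 mA.
V_DS = V_DD − I_D·R_D = 17 − 14.7×0.47 = 10.1 V.
Saturation requires V_DS ≥ V_GS − V_t = 2.82 V; 10.1 ≥ 2.82 ✓.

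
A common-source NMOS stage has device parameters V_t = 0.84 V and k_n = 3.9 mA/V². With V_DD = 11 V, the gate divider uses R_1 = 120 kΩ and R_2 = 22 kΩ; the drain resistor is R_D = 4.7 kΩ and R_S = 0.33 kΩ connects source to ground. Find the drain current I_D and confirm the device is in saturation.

I_D ≈ 0.75 mA

V_G = V_DD·R_2/(R_1+R_2) = 11×22/142 = 1.7 V.
Assume saturation: I_D = (k_n/2)(V_GS − V_t)² with V_GS = V_G − I_D·R_S = 1.7 − 0.33·I_D.
Substituting gives 0.212·I_D² − 2.11·I_D + 1.46 = 0, with roots I_D = 0.745 or 9.2 mA.
The root I_D = 9.2 mA gives V_GS = -1.33 V ≤ V_t, so take I_D = 0.745 mA.
Then V_GS = 1.46 V and V_DS = V_DD − I_D(R_D+R_S) = 11 − 0.745×5.03 = 7.25 V.
Saturation requires V_DS ≥ V_GS − V_t = 0.618 V; 7.25 ≥ 0.618 ✓.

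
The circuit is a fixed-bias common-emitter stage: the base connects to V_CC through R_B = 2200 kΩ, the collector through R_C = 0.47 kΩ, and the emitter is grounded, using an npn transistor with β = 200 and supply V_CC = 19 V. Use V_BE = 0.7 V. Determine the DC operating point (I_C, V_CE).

Base loop: V_CC = I_B·R_B + V_BE, so I_B = (19 − 0.7)/2200 kΩ = 0.00832 mA.
In the active region I_C = β·I_B = 200 × 0.00832 = 1.66 mA.
Collector loop: V_CE = V_CC − I_C·R_C = 19 − 1.66×0.47 = 18.2 V.
Since V_CE = 18.2 V > V_CE(sat) ≈ 0.2 V, the transistor is in the active region as assumed.

I_C ≈ 1.7 mA, V_CE ≈ 18 V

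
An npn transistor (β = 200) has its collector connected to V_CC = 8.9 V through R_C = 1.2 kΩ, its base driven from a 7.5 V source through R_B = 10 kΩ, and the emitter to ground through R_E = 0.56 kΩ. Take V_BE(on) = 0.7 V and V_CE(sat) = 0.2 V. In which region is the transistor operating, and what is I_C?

saturation; I_C ≈ 4.8 mA

Assume active: I_B = (7.5 − 0.7)/(10 + 201×0.56) = 0.0555 mA, I_C = β·I_B = 11.1 mA.
Then V_CE = 8.9 − 11.1×1.2 − 11.2×0.56 = -10.7 V < 0.2 V — the active assumption fails.
Re-solve with V_CE = 0.2 V. KCL at the emitter: V_E/R_E = (V_BB−0.7−V_E)/R_B + (V_CC−0.2−V_E)/R_C, giving V_E = 2.92 V.
I_C = (V_CC − 0.2 − V_E)/R_C = (8.7 − 2.92)/1.2 = 4.82 mA.
Check: I_B = (6.8 − 2.92)/10 = 0.388 mA, and β·I_B = 77.7 mA > I_C, confirming saturation.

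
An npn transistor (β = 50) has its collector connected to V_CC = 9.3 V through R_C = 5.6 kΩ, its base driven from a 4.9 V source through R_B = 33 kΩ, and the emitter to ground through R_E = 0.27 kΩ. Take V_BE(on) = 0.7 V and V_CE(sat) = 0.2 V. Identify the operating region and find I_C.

saturation; I_C ≈ 1.5 mA

Assume active: I_B = (4.9 − 0.7)/(33 + 51×0.27) = 0.0898 mA, I_C = β·I_B = 4.49 mA.
Then V_CE = 9.3 − 4.49×5.6 − 4.58×0.27 = -17.1 V < 0.2 V — the active assumption fails.
Re-solve with V_CE = 0.2 V. KCL at the emitter: V_E/R_E = (V_BB−0.7−V_E)/R_B + (V_CC−0.2−V_E)/R_C, giving V_E = 0.448 V.
I_C = (V_CC − 0.2 − V_E)/R_C = (9.1 − 0.448)/5.6 = 1.55 mA.
Check: I_B = (4.2 − 0.448)/33 = 0.114 mA, and β·I_B = 5.69 mA > I_C, confirming saturation.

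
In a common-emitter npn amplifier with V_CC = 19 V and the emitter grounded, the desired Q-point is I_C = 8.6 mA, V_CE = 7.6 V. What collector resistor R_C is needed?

Collector loop: V_CC = I_C·R_C + V_CE.
R_C = (V_CC − V_CE)/I_C = (19 − 7.6)/8.6 = 1.33 kΩ.

R_C ≈ 1.3 kΩ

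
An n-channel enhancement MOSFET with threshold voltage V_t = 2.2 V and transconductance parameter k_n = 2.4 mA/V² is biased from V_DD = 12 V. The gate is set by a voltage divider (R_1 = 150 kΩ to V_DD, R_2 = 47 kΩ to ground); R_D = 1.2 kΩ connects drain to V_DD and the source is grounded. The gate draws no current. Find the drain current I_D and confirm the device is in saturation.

V_G = V_DD·R_2/(R_1+R_2) = 12×47/197 = 2.86 V. With the source grounded, V_GS = V_G = 2.86 V.
Assume saturation: I_D = (k_n/2)(V_GS − V_t)² = (2.4/2)×(2.86 − 2.2)² = 1.2×0.663² = 0.527 mA.
V_DS = V_DD − I_D·R_D = 12 − 0.527×1.2 = 11.4 V.
Saturation requires V_DS ≥ V_GS − V_t = 0.663 V; 11.4 ≥ 0.663 ✓.

I_D ≈ 0.53 mA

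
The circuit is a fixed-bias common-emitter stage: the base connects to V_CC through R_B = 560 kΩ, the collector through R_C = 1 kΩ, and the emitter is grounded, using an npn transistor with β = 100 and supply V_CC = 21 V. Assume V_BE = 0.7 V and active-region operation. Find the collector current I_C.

Base loop: V_CC = I_B·R_B + V_BE, so I_B = (21 − 0.7)/560 kΩ = 0.0363 mA.
In the active region I_C = β·I_B = 100 × 0.0363 = 3.63 mA.
Collector loop: V_CE = V_CC − I_C·R_C = 21 − 3.63×1 = 17.4 V.
Since V_CE = 17.4 V > V_CE(sat) ≈ 0.2 V, the transistor is in the active region as assumed.

I_C ≈ 3.6 mA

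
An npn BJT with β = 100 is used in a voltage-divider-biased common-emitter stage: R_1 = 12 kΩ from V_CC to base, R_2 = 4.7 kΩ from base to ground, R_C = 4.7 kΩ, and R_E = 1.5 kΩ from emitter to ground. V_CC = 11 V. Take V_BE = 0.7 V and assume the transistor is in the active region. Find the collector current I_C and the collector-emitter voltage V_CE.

Thevenize the base divider: V_Th = V_CC·R_2/(R_1+R_2) = 11×4.7/16.7 = 3.1 V, R_Th = R_1‖R_2 = 3.38 kΩ.
Base-emitter loop: V_Th = I_B·R_Th + V_BE + (β+1)I_B·R_E, so I_B = (3.1 − 0.7) / (3.38 + 101×1.5) = 0.0155 mA.
I_C = β·I_B = 100×0.0155 = 1.55 mA, and I_E = (β+1)I_B = 1.56 mA.
V_CE = V_CC − I_C·R_C − I_E·R_E = 11 − 1.55×4.7 − 1.56×1.5 = 1.39 V.
V_CE = 1.39 V > 0.2 V confirms active-region operation.

I_C ≈ 1.5 mA, V_CE ≈ 1.4 V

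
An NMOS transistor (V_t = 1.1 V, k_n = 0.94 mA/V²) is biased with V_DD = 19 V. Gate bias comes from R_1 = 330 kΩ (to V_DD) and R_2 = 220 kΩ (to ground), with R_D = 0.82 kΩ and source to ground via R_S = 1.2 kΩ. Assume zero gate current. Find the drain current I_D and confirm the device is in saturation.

I_D ≈ 3.2 mA

V_G = V_DD·R_2/(R_1+R_2) = 19×220/550 = 7.6 V.
Assume saturation: I_D = (k_n/2)(V_GS − V_t)² with V_GS = V_G − I_D·R_S = 7.6 − 1.2·I_D.
Substituting gives 0.677·I_D² − 8.33·I_D + 19.9 = 0, with roots I_D = 3.23 or 9.08 mA.
The root I_D = 9.08 mA gives V_GS = -3.3 V ≤ V_t, so take I_D = 3.23 mA.
Then V_GS = 3.72 V and V_DS = V_DD − I_D(R_D+R_S) = 19 − 3.23×2.02 = 12.5 V.
Saturation requires V_DS ≥ V_GS − V_t = 2.62 V; 12.5 ≥ 2.62 ✓.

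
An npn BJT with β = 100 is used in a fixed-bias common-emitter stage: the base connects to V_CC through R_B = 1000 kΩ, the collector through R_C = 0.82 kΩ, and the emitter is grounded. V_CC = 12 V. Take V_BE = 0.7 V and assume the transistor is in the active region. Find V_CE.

V_CE ≈ 11 V

Base loop: V_CC = I_B·R_B + V_BE, so I_B = (12 − 0.7)/1000 kΩ = 0.0113 mA.
In the active region I_C = β·I_B = 100 × 0.0113 = 1.13 mA.
Collector loop: V_CE = V_CC − I_C·R_C = 12 − 1.13×0.82 = 11.1 V.
Since V_CE = 11.1 V > V_CE(sat) ≈ 0.2 V, the transistor is in the active region as assumed.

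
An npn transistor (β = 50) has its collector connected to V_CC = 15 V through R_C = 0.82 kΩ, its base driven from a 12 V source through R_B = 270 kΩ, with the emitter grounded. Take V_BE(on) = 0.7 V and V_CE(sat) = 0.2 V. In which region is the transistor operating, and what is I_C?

Assume active. Base-emitter loop: I_B = (V_BB − V_BE)/R_B = (12 − 0.7)/270 = 0.0419 mA.
I_C = β·I_B = 50×0.0419 = 2.09 mA.
V_CE = V_CC − I_C·R_C = 15 − 2.09×0.82 = 13.3 V > V_CE(sat), so the active-region assumption holds.

active; I_C ≈ 2.1 mA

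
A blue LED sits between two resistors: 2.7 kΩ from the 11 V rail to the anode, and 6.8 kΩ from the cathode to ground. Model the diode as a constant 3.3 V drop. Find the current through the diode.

I ≈ 0.81 mA

The two resistors are in series with the diode, so KVL gives 11 = I·2.7 + 3.3 + I·6.8.
I = (11 − 3.3) / (2.7 + 6.8) kΩ = 7.7 / 9.5 = 0.811 mA.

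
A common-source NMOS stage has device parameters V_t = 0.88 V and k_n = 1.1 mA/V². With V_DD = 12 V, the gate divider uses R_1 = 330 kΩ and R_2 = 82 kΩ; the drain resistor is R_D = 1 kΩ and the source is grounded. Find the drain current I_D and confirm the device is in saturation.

V_G = V_DD·R_2/(R_1+R_2) = 12×82/412 = 2.39 V. With the source grounded, V_GS = V_G = 2.39 V.
Assume saturation: I_D = (k_n/2)(V_GS − V_t)² = (1.1/2)×(2.39 − 0.88)² = 0.55×1.51² = 1.25 mA.
V_DS = V_DD − I_D·R_D = 12 − 1.25×1 = 10.7 V.
Saturation requires V_DS ≥ V_GS − V_t = 1.51 V; 10.7 ≥ 1.51 ✓.

I_D ≈ 1.3 mA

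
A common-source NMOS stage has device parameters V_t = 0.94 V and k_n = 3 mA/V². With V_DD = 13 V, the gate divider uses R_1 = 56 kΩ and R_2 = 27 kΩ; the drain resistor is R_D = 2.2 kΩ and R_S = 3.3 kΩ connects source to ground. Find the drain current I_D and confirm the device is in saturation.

V_G = V_DD·R_2/(R_1+R_2) = 13×27/83 = 4.23 V.
Assume saturation: I_D = (k_n/2)(V_GS − V_t)² with V_GS = V_G − I_D·R_S = 4.23 − 3.3·I_D.
Substituting gives 16.3·I_D² − 33.6·I_D + 16.2 = 0, with roots I_D = 0.778 or 1.28 mA.
The root I_D = 1.28 mA gives V_GS = 0.0176 V ≤ V_t, so take I_D = 0.778 mA.
Then V_GS = 1.66 V and V_DS = V_DD − I_D(R_D+R_S) = 13 − 0.778×5.5 = 8.72 V.
Saturation requires V_DS ≥ V_GS − V_t = 0.72 V; 8.72 ≥ 0.72 ✓.

I_D ≈ 0.78 mA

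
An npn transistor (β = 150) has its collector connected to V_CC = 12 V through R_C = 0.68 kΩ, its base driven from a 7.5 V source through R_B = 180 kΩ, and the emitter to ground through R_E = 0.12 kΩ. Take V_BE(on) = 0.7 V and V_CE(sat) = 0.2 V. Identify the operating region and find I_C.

Assume active. Base-emitter loop: I_B = (V_BB − V_BE)/(R_B + (β+1)R_E) = (7.5 − 0.7)/(180 + 151×0.12) = 0.0343 mA.
I_C = β·I_B = 150×0.0343 = 5.15 mA.
V_CE = V_CC − I_C·R_C − I_E·R_E = 12 − 5.15×0.68 − 5.18×0.12 = 7.88 V > V_CE(sat), so the active-region assumption holds.

active; I_C ≈ 5.1 mA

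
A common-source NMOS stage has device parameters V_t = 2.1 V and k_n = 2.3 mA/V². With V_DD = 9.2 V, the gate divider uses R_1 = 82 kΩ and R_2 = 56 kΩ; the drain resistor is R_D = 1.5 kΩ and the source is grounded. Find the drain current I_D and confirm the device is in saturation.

I_D ≈ 3.1 mA

V_G = V_DD·R_2/(R_1+R_2) = 9.2×56/138 = 3.73 V. With the source grounded, V_GS = V_G = 3.73 V.
Assume saturation: I_D = (k_n/2)(V_GS − V_t)² = (2.3/2)×(3.73 − 2.1)² = 1.15×1.63² = 3.07 mA.
V_DS = V_DD − I_D·R_D = 9.2 − 3.07×1.5 = 4.6 V.
Saturation requires V_DS ≥ V_GS − V_t = 1.63 V; 4.6 ≥ 1.63 ✓.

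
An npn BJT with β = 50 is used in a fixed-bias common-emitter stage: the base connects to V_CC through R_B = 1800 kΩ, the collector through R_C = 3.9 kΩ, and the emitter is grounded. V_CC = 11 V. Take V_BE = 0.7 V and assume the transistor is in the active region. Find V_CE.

V_CE ≈ 9.9 V

Base loop: V_CC = I_B·R_B + V_BE, so I_B = (11 − 0.7)/1800 kΩ = 0.00572 mA.
In the active region I_C = β·I_B = 50 × 0.00572 = 0.286 mA.
Collector loop: V_CE = V_CC − I_C·R_C = 11 − 0.286×3.9 = 9.88 V.
Since V_CE = 9.88 V > V_CE(sat) ≈ 0.2 V, the transistor is in the active region as assumed.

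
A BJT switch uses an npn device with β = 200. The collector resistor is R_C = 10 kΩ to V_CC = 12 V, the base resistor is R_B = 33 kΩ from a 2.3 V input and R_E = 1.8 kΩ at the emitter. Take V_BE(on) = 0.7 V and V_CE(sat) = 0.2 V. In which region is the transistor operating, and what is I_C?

active; I_C ≈ 0.81 mA

Assume active. Base-emitter loop: I_B = (V_BB − V_BE)/(R_B + (β+1)R_E) = (2.3 − 0.7)/(33 + 201×1.8) = 0.00405 mA.
I_C = β·I_B = 200×0.00405 = 0.811 mA.
V_CE = V_CC − I_C·R_C − I_E·R_E = 12 − 0.811×10 − 0.815×1.8 = 2.43 V > V_CE(sat), so the active-region assumption holds.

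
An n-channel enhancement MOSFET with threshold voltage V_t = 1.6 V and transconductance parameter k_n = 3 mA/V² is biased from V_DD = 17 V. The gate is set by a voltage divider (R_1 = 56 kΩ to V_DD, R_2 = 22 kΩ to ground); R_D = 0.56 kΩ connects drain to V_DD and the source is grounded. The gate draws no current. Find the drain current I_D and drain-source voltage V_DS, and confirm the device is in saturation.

V_G = V_DD·R_2/(R_1+R_2) = 17×22/78 = 4.79 V. With the source grounded, V_GS = V_G = 4.79 V.
Assume saturation: I_D = (k_n/2)(V_GS − V_t)² = (3/2)×(4.79 − 1.6)² = 1.5×3.19² = 15.3 mA.
V_DS = V_DD − I_D·R_D = 17 − 15.3×0.56 = 8.43 V.
Saturation requires V_DS ≥ V_GS − V_t = 3.19 V; 8.43 ≥ 3.19 ✓.

I_D ≈ 15 mA, V_DS ≈ 8.4 V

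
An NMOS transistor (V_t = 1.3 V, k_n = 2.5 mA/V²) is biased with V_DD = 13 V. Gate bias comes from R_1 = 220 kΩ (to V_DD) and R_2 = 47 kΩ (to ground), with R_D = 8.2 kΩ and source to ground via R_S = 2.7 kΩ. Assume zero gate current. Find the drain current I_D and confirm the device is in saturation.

V_G = V_DD·R_2/(R_1+R_2) = 13×47/267 = 2.29 V.
Assume saturation: I_D = (k_n/2)(V_GS − V_t)² with V_GS = V_G − I_D·R_S = 2.29 − 2.7·I_D.
Substituting gives 9.11·I_D² − 7.67·I_D + 1.22 = 0, with roots I_D = 0.213 or 0.629 mA.
The root I_D = 0.629 mA gives V_GS = 0.591 V ≤ V_t, so take I_D = 0.213 mA.
Then V_GS = 1.71 V and V_DS = V_DD − I_D(R_D+R_S) = 13 − 0.213×10.9 = 10.7 V.
Saturation requires V_DS ≥ V_GS − V_t = 0.413 V; 10.7 ≥ 0.413 ✓.

I_D ≈ 0.21 mA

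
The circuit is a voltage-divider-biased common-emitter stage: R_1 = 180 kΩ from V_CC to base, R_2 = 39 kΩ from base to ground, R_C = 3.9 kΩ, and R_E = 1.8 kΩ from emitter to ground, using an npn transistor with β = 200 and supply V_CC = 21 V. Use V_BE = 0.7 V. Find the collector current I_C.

I_C ≈ 1.5 mA

Thevenize the base divider: V_Th = V_CC·R_2/(R_1+R_2) = 21×39/219 = 3.74 V, R_Th = R_1‖R_2 = 32.1 kΩ.
Base-emitter loop: V_Th = I_B·R_Th + V_BE + (β+1)I_B·R_E, so I_B = (3.74 − 0.7) / (32.1 + 201×1.8) = 0.00772 mA.
I_C = β·I_B = 200×0.00772 = 1.54 mA, and I_E = (β+1)I_B = 1.55 mA.
V_CE = V_CC − I_C·R_C − I_E·R_E = 21 − 1.54×3.9 − 1.55×1.8 = 12.2 V.
V_CE = 12.2 V > 0.2 V confirms active-region operation.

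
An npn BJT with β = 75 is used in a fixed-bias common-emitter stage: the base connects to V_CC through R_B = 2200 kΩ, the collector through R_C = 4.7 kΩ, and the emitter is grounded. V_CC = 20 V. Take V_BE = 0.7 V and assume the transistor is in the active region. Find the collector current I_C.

I_C ≈ 0.66 mA

Base loop: V_CC = I_B·R_B + V_BE, so I_B = (20 − 0.7)/2200 kΩ = 0.00877 mA.
In the active region I_C = β·I_B = 75 × 0.00877 = 0.658 mA.
Collector loop: V_CE = V_CC − I_C·R_C = 20 − 0.658×4.7 = 16.9 V.
Since V_CE = 16.9 V > V_CE(sat) ≈ 0.2 V, the transistor is in the active region as assumed.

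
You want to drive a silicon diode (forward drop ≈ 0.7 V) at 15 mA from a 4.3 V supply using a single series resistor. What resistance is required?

R ≈ 0.24 kΩ

The resistor drops V_S − V_D = 4.3 − 0.7 = 3.6 V at 15 mA.
R = 3.6 V / 15 mA = 0.24 kΩ.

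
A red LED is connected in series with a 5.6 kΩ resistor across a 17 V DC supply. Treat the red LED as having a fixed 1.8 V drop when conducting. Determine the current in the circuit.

KVL around the loop: 17 = V_D + I·R = 1.8 + I × 5.6 kΩ.
So I = (17 − 1.8) / 5.6 kΩ = 15.2 / 5.6 = 2.71 mA.

I ≈ 2.7 mA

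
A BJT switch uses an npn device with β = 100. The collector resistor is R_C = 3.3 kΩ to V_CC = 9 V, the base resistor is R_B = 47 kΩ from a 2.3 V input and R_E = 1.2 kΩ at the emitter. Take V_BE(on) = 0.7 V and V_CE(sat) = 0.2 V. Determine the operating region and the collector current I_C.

active; I_C ≈ 0.95 mA

Assume active. Base-emitter loop: I_B = (V_BB − V_BE)/(R_B + (β+1)R_E) = (2.3 − 0.7)/(47 + 101×1.2) = 0.00951 mA.
I_C = β·I_B = 100×0.00951 = 0.951 mA.
V_CE = V_CC − I_C·R_C − I_E·R_E = 9 − 0.951×3.3 − 0.961×1.2 = 4.71 V > V_CE(sat), so the active-region assumption holds.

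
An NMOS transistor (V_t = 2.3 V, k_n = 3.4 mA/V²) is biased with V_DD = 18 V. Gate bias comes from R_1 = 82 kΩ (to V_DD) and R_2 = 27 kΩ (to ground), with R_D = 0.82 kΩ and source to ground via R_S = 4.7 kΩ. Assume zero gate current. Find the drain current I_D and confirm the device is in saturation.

V_G = V_DD·R_2/(R_1+R_2) = 18×27/109 = 4.46 V.
Assume saturation: I_D = (k_n/2)(V_GS − V_t)² with V_GS = V_G − I_D·R_S = 4.46 − 4.7·I_D.
Substituting gives 37.6·I_D² − 35.5·I_D + 7.92 = 0, with roots I_D = 0.361 or 0.584 mA.
The root I_D = 0.584 mA gives V_GS = 1.71 V ≤ V_t, so take I_D = 0.361 mA.
Then V_GS = 2.76 V and V_DS = V_DD − I_D(R_D+R_S) = 18 − 0.361×5.52 = 16 V.
Saturation requires V_DS ≥ V_GS − V_t = 0.461 V; 16 ≥ 0.461 ✓.

I_D ≈ 0.36 mA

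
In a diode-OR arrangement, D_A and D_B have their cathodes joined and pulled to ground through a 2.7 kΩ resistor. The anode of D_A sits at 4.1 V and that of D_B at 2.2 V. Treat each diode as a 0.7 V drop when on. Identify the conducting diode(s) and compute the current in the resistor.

Assume both conduct. Then node N would need to be at both 4.1−0.7 = 3.4 V and 2.2−0.7 = 1.5 V, which is impossible.
Assume only D_A conducts: V_N = 4.1 − 0.7 = 3.4 V, so I_R = 3.4/2.7 = 1.26 mA.
Check D_B: its anode-to-cathode voltage is 2.2 − 3.4 = -1.2 V < 0.7 V, so it is off. The assumption is consistent.

Only D_A conducts; I_R ≈ 1.3 mA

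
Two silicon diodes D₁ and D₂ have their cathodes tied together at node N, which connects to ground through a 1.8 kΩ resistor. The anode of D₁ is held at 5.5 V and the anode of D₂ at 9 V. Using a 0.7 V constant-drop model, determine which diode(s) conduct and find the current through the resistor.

Only D₂ conducts; I_R ≈ 4.6 mA

Assume both conduct. Then node N would need to be at both 5.5−0.7 = 4.8 V and 9−0.7 = 8.3 V, which is impossible.
Assume only D₂ conducts: V_N = 9 − 0.7 = 8.3 V, so I_R = 8.3/1.8 = 4.61 mA.
Check D₁: its anode-to-cathode voltage is 5.5 − 8.3 = -2.8 V < 0.7 V, so it is off. The assumption is consistent.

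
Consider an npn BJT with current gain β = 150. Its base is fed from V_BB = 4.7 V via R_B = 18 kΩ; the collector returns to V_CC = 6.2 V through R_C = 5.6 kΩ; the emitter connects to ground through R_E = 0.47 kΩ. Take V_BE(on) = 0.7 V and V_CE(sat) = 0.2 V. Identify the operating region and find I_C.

saturation; I_C ≈ 0.97 mA

Assume active: I_B = (4.7 − 0.7)/(18 + 151×0.47) = 0.045 mA, I_C = β·I_B = 6.74 mA.
Then V_CE = 6.2 − 6.74×5.6 − 6.79×0.47 = -34.8 V < 0.2 V — the active assumption fails.
Re-solve with V_CE = 0.2 V. KCL at the emitter: V_E/R_E = (V_BB−0.7−V_E)/R_B + (V_CC−0.2−V_E)/R_C, giving V_E = 0.548 V.
I_C = (V_CC − 0.2 − V_E)/R_C = (6 − 0.548)/5.6 = 0.974 mA.
Check: I_B = (4 − 0.548)/18 = 0.192 mA, and β·I_B = 28.8 mA > I_C, confirming saturation.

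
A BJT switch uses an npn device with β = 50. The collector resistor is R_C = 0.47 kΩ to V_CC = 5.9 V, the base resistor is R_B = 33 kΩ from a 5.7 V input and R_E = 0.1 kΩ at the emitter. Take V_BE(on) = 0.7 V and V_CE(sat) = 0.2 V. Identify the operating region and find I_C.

active; I_C ≈ 6.6 mA

Assume active. Base-emitter loop: I_B = (V_BB − V_BE)/(R_B + (β+1)R_E) = (5.7 − 0.7)/(33 + 51×0.1) = 0.131 mA.
I_C = β·I_B = 50×0.131 = 6.56 mA.
V_CE = V_CC − I_C·R_C − I_E·R_E = 5.9 − 6.56×0.47 − 6.69×0.1 = 2.15 V > V_CE(sat), so the active-region assumption holds.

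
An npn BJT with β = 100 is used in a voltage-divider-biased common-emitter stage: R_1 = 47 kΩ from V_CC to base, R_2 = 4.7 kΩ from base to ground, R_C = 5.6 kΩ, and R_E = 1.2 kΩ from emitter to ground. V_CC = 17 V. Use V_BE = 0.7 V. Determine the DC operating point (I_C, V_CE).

I_C ≈ 0.67 mA, V_CE ≈ 12 V

Thevenize the base divider: V_Th = V_CC·R_2/(R_1+R_2) = 17×4.7/51.7 = 1.55 V, R_Th = R_1‖R_2 = 4.27 kΩ.
Base-emitter loop: V_Th = I_B·R_Th + V_BE + (β+1)I_B·R_E, so I_B = (1.55 − 0.7) / (4.27 + 101×1.2) = 0.00674 mA.
I_C = β·I_B = 100×0.00674 = 0.674 mA, and I_E = (β+1)I_B = 0.681 mA.
V_CE = V_CC − I_C·R_C − I_E·R_E = 17 − 0.674×5.6 − 0.681×1.2 = 12.4 V.
V_CE = 12.4 V > 0.2 V confirms active-region operation.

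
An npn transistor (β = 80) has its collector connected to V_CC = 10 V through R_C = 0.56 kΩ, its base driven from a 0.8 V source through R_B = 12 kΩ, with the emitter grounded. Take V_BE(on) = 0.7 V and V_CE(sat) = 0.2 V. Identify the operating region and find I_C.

Assume active. Base-emitter loop: I_B = (V_BB − V_BE)/R_B = (0.8 − 0.7)/12 = 0.00833 mA.
I_C = β·I_B = 80×0.00833 = 0.667 mA.
V_CE = V_CC − I_C·R_C = 10 − 0.667×0.56 = 9.63 V > V_CE(sat), so the active-region assumption holds.

active; I_C ≈ 0.67 mA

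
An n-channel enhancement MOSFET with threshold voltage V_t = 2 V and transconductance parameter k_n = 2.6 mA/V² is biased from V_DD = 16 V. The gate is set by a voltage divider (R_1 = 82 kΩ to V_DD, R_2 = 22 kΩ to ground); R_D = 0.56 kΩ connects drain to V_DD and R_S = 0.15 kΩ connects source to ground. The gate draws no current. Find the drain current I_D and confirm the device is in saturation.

V_G = V_DD·R_2/(R_1+R_2) = 16×22/104 = 3.38 V.
Assume saturation: I_D = (k_n/2)(V_GS − V_t)² with V_GS = V_G − I_D·R_S = 3.38 − 0.15·I_D.
Substituting gives 0.0292·I_D² − 1.54·I_D + 2.49 = 0, with roots I_D = 1.67 or 51 mA.
The root I_D = 51 mA gives V_GS = -4.26 V ≤ V_t, so take I_D = 1.67 mA.
Then V_GS = 3.13 V and V_DS = V_DD − I_D(R_D+R_S) = 16 − 1.67×0.71 = 14.8 V.
Saturation requires V_DS ≥ V_GS − V_t = 1.13 V; 14.8 ≥ 1.13 ✓.

I_D ≈ 1.7 mA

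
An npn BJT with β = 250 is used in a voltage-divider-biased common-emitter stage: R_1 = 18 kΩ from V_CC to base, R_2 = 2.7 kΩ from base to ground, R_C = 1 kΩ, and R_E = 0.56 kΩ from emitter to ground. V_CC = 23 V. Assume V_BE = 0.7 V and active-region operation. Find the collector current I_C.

I_C ≈ 4 mA

Thevenize the base divider: V_Th = V_CC·R_2/(R_1+R_2) = 23×2.7/20.7 = 3 V, R_Th = R_1‖R_2 = 2.35 kΩ.
Base-emitter loop: V_Th = I_B·R_Th + V_BE + (β+1)I_B·R_E, so I_B = (3 − 0.7) / (2.35 + 251×0.56) = 0.0161 mA.
I_C = β·I_B = 250×0.0161 = 4.02 mA, and I_E = (β+1)I_B = 4.04 mA.
V_CE = V_CC − I_C·R_C − I_E·R_E = 23 − 4.02×1 − 4.04×0.56 = 16.7 V.
V_CE = 16.7 V > 0.2 V confirms active-region operation.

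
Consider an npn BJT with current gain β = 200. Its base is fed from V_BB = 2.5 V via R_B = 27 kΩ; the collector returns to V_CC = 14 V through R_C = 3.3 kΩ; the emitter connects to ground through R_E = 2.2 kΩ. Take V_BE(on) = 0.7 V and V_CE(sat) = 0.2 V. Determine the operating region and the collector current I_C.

Assume active. Base-emitter loop: I_B = (V_BB − V_BE)/(R_B + (β+1)R_E) = (2.5 − 0.7)/(27 + 201×2.2) = 0.00384 mA.
I_C = β·I_B = 200×0.00384 = 0.767 mA.
V_CE = V_CC − I_C·R_C − I_E·R_E = 14 − 0.767×3.3 − 0.771×2.2 = 9.77 V > V_CE(sat), so the active-region assumption holds.

active; I_C ≈ 0.77 mA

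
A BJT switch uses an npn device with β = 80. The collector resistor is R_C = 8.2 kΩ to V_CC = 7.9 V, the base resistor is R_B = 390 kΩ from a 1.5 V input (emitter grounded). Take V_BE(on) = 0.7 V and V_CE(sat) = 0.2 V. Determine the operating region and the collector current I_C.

Assume active. Base-emitter loop: I_B = (V_BB − V_BE)/R_B = (1.5 − 0.7)/390 = 0.00205 mA.
I_C = β·I_B = 80×0.00205 = 0.164 mA.
V_CE = V_CC − I_C·R_C = 7.9 − 0.164×8.2 = 6.55 V > V_CE(sat), so the active-region assumption holds.

active; I_C ≈ 0.16 mA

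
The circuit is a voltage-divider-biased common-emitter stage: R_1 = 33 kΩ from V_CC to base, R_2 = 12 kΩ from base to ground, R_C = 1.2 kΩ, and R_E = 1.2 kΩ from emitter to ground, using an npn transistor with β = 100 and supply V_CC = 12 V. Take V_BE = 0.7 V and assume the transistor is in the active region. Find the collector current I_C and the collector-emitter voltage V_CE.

I_C ≈ 1.9 mA, V_CE ≈ 7.4 V

Thevenize the base divider: V_Th = V_CC·R_2/(R_1+R_2) = 12×12/45 = 3.2 V, R_Th = R_1‖R_2 = 8.8 kΩ.
Base-emitter loop: V_Th = I_B·R_Th + V_BE + (β+1)I_B·R_E, so I_B = (3.2 − 0.7) / (8.8 + 101×1.2) = 0.0192 mA.
I_C = β·I_B = 100×0.0192 = 1.92 mA, and I_E = (β+1)I_B = 1.94 mA.
V_CE = V_CC − I_C·R_C − I_E·R_E = 12 − 1.92×1.2 − 1.94×1.2 = 7.36 V.
V_CE = 7.36 V > 0.2 V confirms active-region operation.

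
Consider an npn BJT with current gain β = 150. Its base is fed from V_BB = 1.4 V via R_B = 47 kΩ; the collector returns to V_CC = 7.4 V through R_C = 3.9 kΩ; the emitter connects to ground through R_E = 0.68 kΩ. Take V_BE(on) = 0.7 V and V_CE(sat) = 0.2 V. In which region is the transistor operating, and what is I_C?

active; I_C ≈ 0.7 mA

Assume active. Base-emitter loop: I_B = (V_BB − V_BE)/(R_B + (β+1)R_E) = (1.4 − 0.7)/(47 + 151×0.68) = 0.00468 mA.
I_C = β·I_B = 150×0.00468 = 0.701 mA.
V_CE = V_CC − I_C·R_C − I_E·R_E = 7.4 − 0.701×3.9 − 0.706×0.68 = 4.18 V > V_CE(sat), so the active-region assumption holds.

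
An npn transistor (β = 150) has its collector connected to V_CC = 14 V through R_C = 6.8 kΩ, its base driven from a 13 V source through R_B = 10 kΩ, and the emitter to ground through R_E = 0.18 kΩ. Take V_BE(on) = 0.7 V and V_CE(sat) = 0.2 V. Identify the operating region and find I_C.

saturation; I_C ≈ 1.9 mA

Assume active: I_B = (13 − 0.7)/(10 + 151×0.18) = 0.331 mA, I_C = β·I_B = 49.6 mA.
Then V_CE = 14 − 49.6×6.8 − 50×0.18 = -332 V < 0.2 V — the active assumption fails.
Re-solve with V_CE = 0.2 V. KCL at the emitter: V_E/R_E = (V_BB−0.7−V_E)/R_B + (V_CC−0.2−V_E)/R_C, giving V_E = 0.562 V.
I_C = (V_CC − 0.2 − V_E)/R_C = (13.8 − 0.562)/6.8 = 1.95 mA.
Check: I_B = (12.3 − 0.562)/10 = 1.17 mA, and β·I_B = 176 mA > I_C, confirming saturation.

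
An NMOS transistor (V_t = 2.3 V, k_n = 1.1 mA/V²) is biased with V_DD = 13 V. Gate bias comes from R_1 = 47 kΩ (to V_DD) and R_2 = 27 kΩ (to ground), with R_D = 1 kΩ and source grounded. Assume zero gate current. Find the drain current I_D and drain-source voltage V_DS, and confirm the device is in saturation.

V_G = V_DD·R_2/(R_1+R_2) = 13×27/74 = 4.74 V. With the source grounded, V_GS = V_G = 4.74 V.
Assume saturation: I_D = (k_n/2)(V_GS − V_t)² = (1.1/2)×(4.74 − 2.3)² = 0.55×2.44² = 3.28 mA.
V_DS = V_DD − I_D·R_D = 13 − 3.28×1 = 9.72 V.
Saturation requires V_DS ≥ V_GS − V_t = 2.44 V; 9.72 ≥ 2.44 ✓.

I_D ≈ 3.3 mA, V_DS ≈ 9.7 V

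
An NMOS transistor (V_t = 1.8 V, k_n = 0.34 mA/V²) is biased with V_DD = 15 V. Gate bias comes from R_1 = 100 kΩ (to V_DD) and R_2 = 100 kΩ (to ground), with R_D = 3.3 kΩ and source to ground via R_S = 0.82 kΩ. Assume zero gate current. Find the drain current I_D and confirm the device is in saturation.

V_G = V_DD·R_2/(R_1+R_2) = 15×100/200 = 7.5 V.
Assume saturation: I_D = (k_n/2)(V_GS − V_t)² with V_GS = V_G − I_D·R_S = 7.5 − 0.82·I_D.
Substituting gives 0.114·I_D² − 2.59·I_D + 5.52 = 0, with roots I_D = 2.38 or 20.3 mA.
The root I_D = 20.3 mA gives V_GS = -9.12 V ≤ V_t, so take I_D = 2.38 mA.
Then V_GS = 5.54 V and V_DS = V_DD − I_D(R_D+R_S) = 15 − 2.38×4.12 = 5.18 V.
Saturation requires V_DS ≥ V_GS − V_t = 3.74 V; 5.18 ≥ 3.74 ✓.

I_D ≈ 2.4 mA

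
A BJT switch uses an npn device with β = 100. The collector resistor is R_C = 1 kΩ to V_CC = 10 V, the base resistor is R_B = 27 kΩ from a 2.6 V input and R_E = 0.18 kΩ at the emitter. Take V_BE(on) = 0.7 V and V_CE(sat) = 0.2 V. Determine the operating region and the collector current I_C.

Assume active. Base-emitter loop: I_B = (V_BB − V_BE)/(R_B + (β+1)R_E) = (2.6 − 0.7)/(27 + 101×0.18) = 0.0421 mA.
I_C = β·I_B = 100×0.0421 = 4.21 mA.
V_CE = V_CC − I_C·R_C − I_E·R_E = 10 − 4.21×1 − 4.25×0.18 = 5.03 V > V_CE(sat), so the active-region assumption holds.

active; I_C ≈ 4.2 mA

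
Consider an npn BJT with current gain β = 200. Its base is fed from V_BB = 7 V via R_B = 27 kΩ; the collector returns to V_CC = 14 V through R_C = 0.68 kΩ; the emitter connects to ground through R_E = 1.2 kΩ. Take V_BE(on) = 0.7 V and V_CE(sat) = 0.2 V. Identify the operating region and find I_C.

active; I_C ≈ 4.7 mA

Assume active. Base-emitter loop: I_B = (V_BB − V_BE)/(R_B + (β+1)R_E) = (7 − 0.7)/(27 + 201×1.2) = 0.0235 mA.
I_C = β·I_B = 200×0.0235 = 4.7 mA.
V_CE = V_CC − I_C·R_C − I_E·R_E = 14 − 4.7×0.68 − 4.72×1.2 = 5.14 V > V_CE(sat), so the active-region assumption holds.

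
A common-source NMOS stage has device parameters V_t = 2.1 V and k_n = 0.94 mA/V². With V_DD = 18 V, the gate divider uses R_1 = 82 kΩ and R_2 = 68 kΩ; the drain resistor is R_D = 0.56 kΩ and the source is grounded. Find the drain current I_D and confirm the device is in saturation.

V_G = V_DD·R_2/(R_1+R_2) = 18×68/150 = 8.16 V. With the source grounded, V_GS = V_G = 8.16 V.
Assume saturation: I_D = (k_n/2)(V_GS − V_t)² = (0.94/2)×(8.16 − 2.1)² = 0.47×6.06² = 17.3 mA.
V_DS = V_DD − I_D·R_D = 18 − 17.3×0.56 = 8.33 V.
Saturation requires V_DS ≥ V_GS − V_t = 6.06 V; 8.33 ≥ 6.06 ✓.

I_D ≈ 17 mA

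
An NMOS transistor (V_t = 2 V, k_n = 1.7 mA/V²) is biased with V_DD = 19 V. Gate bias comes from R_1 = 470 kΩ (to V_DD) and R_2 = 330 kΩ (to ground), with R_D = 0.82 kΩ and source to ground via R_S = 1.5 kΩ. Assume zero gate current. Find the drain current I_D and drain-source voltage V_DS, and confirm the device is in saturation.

V_G = V_DD·R_2/(R_1+R_2) = 19×330/800 = 7.84 V.
Assume saturation: I_D = (k_n/2)(V_GS − V_t)² with V_GS = V_G − I_D·R_S = 7.84 − 1.5·I_D.
Substituting gives 1.91·I_D² − 15.9·I_D + 29 = 0, with roots I_D = 2.7 or 5.6 mA.
The root I_D = 5.6 mA gives V_GS = -0.568 V ≤ V_t, so take I_D = 2.7 mA.
Then V_GS = 3.78 V and V_DS = V_DD − I_D(R_D+R_S) = 19 − 2.7×2.32 = 12.7 V.
Saturation requires V_DS ≥ V_GS − V_t = 1.78 V; 12.7 ≥ 1.78 ✓.

I_D ≈ 2.7 mA, V_DS ≈ 13 V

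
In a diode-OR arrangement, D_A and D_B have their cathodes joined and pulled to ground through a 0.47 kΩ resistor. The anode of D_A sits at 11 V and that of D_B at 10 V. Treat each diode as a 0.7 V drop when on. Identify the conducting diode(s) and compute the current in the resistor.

Assume both conduct. Then node N would need to be at both 11−0.7 = 10.3 V and 10−0.7 = 9.3 V, which is impossible.
Assume only D_A conducts: V_N = 11 − 0.7 = 10.3 V, so I_R = 10.3/0.47 = 21.9 mA.
Check D_B: its anode-to-cathode voltage is 10 − 10.3 = -0.3 V < 0.7 V, so it is off. The assumption is consistent.

Only D_A conducts; I_R ≈ 22 mA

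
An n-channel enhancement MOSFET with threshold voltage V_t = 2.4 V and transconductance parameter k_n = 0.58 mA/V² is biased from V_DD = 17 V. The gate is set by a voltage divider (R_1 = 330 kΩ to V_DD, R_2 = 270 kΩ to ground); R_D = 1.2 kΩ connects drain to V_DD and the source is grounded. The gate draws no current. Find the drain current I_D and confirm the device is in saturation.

I_D ≈ 8 mA

V_G = V_DD·R_2/(R_1+R_2) = 17×270/600 = 7.65 V. With the source grounded, V_GS = V_G = 7.65 V.
Assume saturation: I_D = (k_n/2)(V_GS − V_t)² = (0.58/2)×(7.65 − 2.4)² = 0.29×5.25² = 7.99 mA.
V_DS = V_DD − I_D·R_D = 17 − 7.99×1.2 = 7.41 V.
Saturation requires V_DS ≥ V_GS − V_t = 5.25 V; 7.41 ≥ 5.25 ✓.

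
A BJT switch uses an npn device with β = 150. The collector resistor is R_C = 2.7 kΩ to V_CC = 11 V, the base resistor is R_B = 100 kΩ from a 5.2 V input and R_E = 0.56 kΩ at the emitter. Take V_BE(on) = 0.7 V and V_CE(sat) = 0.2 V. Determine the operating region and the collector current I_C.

Assume active: I_B = (5.2 − 0.7)/(100 + 151×0.56) = 0.0244 mA, I_C = β·I_B = 3.66 mA.
Then V_CE = 11 − 3.66×2.7 − 3.68×0.56 = -0.937 V < 0.2 V — the active assumption fails.
Re-solve with V_CE = 0.2 V. KCL at the emitter: V_E/R_E = (V_BB−0.7−V_E)/R_B + (V_CC−0.2−V_E)/R_C, giving V_E = 1.87 V.
I_C = (V_CC − 0.2 − V_E)/R_C = (10.8 − 1.87)/2.7 = 3.31 mA.
Check: I_B = (4.5 − 1.87)/100 = 0.0263 mA, and β·I_B = 3.95 mA > I_C, confirming saturation.

saturation; I_C ≈ 3.3 mA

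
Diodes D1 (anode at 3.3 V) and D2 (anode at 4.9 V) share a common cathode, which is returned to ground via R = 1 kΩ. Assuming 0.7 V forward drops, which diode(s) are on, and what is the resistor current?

Assume both conduct. Then node N would need to be at both 3.3−0.7 = 2.6 V and 4.9−0.7 = 4.2 V, which is impossible.
Assume only D2 conducts: V_N = 4.9 − 0.7 = 4.2 V, so I_R = 4.2/1 = 4.2 mA.
Check D1: its anode-to-cathode voltage is 3.3 − 4.2 = -0.9 V < 0.7 V, so it is off. The assumption is consistent.

Only D2 conducts; I_R ≈ 4.2 mA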